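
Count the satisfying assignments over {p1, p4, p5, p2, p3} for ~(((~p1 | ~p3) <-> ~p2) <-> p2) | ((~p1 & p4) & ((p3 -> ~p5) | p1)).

24

Initial set: {(~(((~p1 | ~p3) <-> ~p2) <-> p2) | ((~p1 & p4) & ((p3 -> ~p5) | p1)))}.
(~(((~p1 | ~p3) <-> ~p2) <-> p2) | ((~p1 & p4) & ((p3 -> ~p5) | p1))): β-rule — branch into ~(((~p1 | ~p3) <-> ~p2) <-> p2)  //  ((~p1 & p4) & ((p3 -> ~p5) | p1)).
  branch 1 (add ~(((~p1 | ~p3) <-> ~p2) <-> p2)):
    ~(((~p1 | ~p3) <-> ~p2) <-> p2): β-rule — branch into ((~p1 | ~p3) <-> ~p2), ~p2  //  ~((~p1 | ~p3) <-> ~p2), p2.
      branch 1.1 (add ((~p1 | ~p3) <-> ~p2), ~p2):
        ((~p1 | ~p3) <-> ~p2): β-rule — branch into (~p1 | ~p3), ~p2  //  ~(~p1 | ~p3), ~~p2.
          branch 1.1.1 (add (~p1 | ~p3), ~p2):
            (~p1 | ~p3): β-rule — branch into ~p1  //  ~p3.
              branch 1.1.1.1 (add ~p1):
                ○ open, literals {p1=F, p2=F}.
              branch 1.1.1.2 (add ~p3):
                ○ open, literals {p2=F, p3=F}.
          branch 1.1.2 (add ~(~p1 | ~p3), ~~p2):
            × closes — contains both p2 and ~p2.
      branch 1.2 (add ~((~p1 | ~p3) <-> ~p2), p2):
        ~((~p1 | ~p3) <-> ~p2): β-rule — branch into (~p1 | ~p3), ~~p2  //  ~(~p1 | ~p3), ~p2.
          branch 1.2.1 (add (~p1 | ~p3), ~~p2):
            (~p1 | ~p3): β-rule — branch into ~p1  //  ~p3.
              branch 1.2.1.1 (add ~p1):
                ○ open, literals {p1=F, p2=T}.
              branch 1.2.1.2 (add ~p3):
                ○ open, literals {p2=T, p3=F}.
          branch 1.2.2 (add ~(~p1 | ~p3), ~p2):
            × closes — contains both p2 and ~p2.
  branch 2 (add ((~p1 & p4) & ((p3 -> ~p5) | p1))):
    ((~p1 & p4) & ((p3 -> ~p5) | p1)): α-rule — add (~p1 & p4), ((p3 -> ~p5) | p1).
    (~p1 & p4): α-rule — add ~p1, p4.
    ((p3 -> ~p5) | p1): β-rule — branch into (p3 -> ~p5)  //  p1.
      branch 2.1 (add (p3 -> ~p5)):
        (p3 -> ~p5): β-rule — branch into ~p3  //  ~p5.
          branch 2.1.1 (add ~p3):
            ○ open, literals {p1=F, p3=F, p4=T}.
          branch 2.1.2 (add ~p5):
            ○ open, literals {p1=F, p4=T, p5=F}.
      branch 2.2 (add p1):
        × closes — contains both p1 and ~p1.
3 branches closed, 6 open.
Each open branch fixes some atoms; the unmentioned ones are free. Counting distinct full assignments: branch {p1=F, p2=F} (p4, p5, p3) contributes 8 new; branch {p2=F, p3=F} (p1, p4, p5) contributes 4 new; branch {p1=F, p2=T} (p4, p5, p3) contributes 8 new; branch {p2=T, p3=F} (p1, p4, p5) contributes 4 new; branch {p1=F, p3=F, p4=T} (p5, p2) contributes 0 new; branch {p1=F, p4=T, p5=F} (p2, p3) contributes 0 new. Total: 24.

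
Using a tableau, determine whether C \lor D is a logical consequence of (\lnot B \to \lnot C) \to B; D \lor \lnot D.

No

Initial set: {((\lnot B \to \lnot C) \to B); (D \lor \lnot D); \lnot (C \lor D)}.
\lnot (C \lor D): α-rule — add \lnot C, \lnot D.
((\lnot B \to \lnot C) \to B): β-rule — branch into \lnot (\lnot B \to \lnot C)  //  B.
  branch 1 (add \lnot (\lnot B \to \lnot C)):
    \lnot (\lnot B \to \lnot C): α-rule — add \lnot B, \lnot \lnot C.
    × closes — contains both C and \lnot C.
  branch 2 (add B):
    (D \lor \lnot D): β-rule — branch into D  //  \lnot D.
      branch 2.1 (add D):
        × closes — contains both D and \lnot D.
      branch 2.2 (add \lnot D):
        ○ open, literals {B=T, C=F, D=F}.
2 branches closed, 1 open.
An open branch gives a countermodel: B=T, C=F, D=F (unmentioned atoms arbitrary); the premises hold there but the conclusion fails.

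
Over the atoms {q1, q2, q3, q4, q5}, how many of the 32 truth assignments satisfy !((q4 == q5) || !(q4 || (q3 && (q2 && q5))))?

10

Initial set: {T !((q4 == q5) || !(q4 || (q3 && (q2 && q5))))}.
T !((q4 == q5) || !(q4 || (q3 && (q2 && q5)))): α-rule — add F (q4 == q5), F !(q4 || (q3 && (q2 && q5))).
F (q4 == q5): β-rule — branch into T q4, F q5  //  F q4, T q5.
  branch 1 (add T q4, F q5):
    F !(q4 || (q3 && (q2 && q5))): β-rule — branch into T q4  //  T (q3 && (q2 && q5)).
      branch 1.1 (add T q4):
        ○ open, literals {q4=T, q5=F}.
      branch 1.2 (add T (q3 && (q2 && q5))):
        T (q3 && (q2 && q5)): α-rule — add T q3, T (q2 && q5).
        T (q2 && q5): α-rule — add T q2, T q5.
        × closes — contains both q5 and !q5.
  branch 2 (add F q4, T q5):
    F !(q4 || (q3 && (q2 && q5))): β-rule — branch into T q4  //  T (q3 && (q2 && q5)).
      branch 2.1 (add T q4):
        × closes — contains both q4 and !q4.
      branch 2.2 (add T (q3 && (q2 && q5))):
        T (q3 && (q2 && q5)): α-rule — add T q3, T (q2 && q5).
        T (q2 && q5): α-rule — add T q2, T q5.
        ○ open, literals {q2=T, q3=T, q4=F, q5=T}.
2 branches closed, 2 open.
Each open branch fixes some atoms; the unmentioned ones are free. Counting distinct full assignments: branch {q4=T, q5=F} (q1, q2, q3) contributes 8 new; branch {q2=T, q3=T, q4=F, q5=T} (q1) contributes 2 new. Total: 10.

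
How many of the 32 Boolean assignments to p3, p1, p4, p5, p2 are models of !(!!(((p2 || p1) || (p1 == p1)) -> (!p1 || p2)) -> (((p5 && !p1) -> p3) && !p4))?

14

Initial set: {!(!!(((p2 || p1) || (p1 == p1)) -> (!p1 || p2)) -> (((p5 && !p1) -> p3) && !p4))}.
!(!!(((p2 || p1) || (p1 == p1)) -> (!p1 || p2)) -> (((p5 && !p1) -> p3) && !p4)): α-rule — add !!(((p2 || p1) || (p1 == p1)) -> (!p1 || p2)), !(((p5 && !p1) -> p3) && !p4).
!!(((p2 || p1) || (p1 == p1)) -> (!p1 || p2)): drop double negation, giving (((p2 || p1) || (p1 == p1)) -> (!p1 || p2)).
!(((p5 && !p1) -> p3) && !p4): β-rule — branch into !((p5 && !p1) -> p3)  //  !!p4.
  branch 1 (add !((p5 && !p1) -> p3)):
    !((p5 && !p1) -> p3): α-rule — add (p5 && !p1), !p3.
    (p5 && !p1): α-rule — add p5, !p1.
    (((p2 || p1) || (p1 == p1)) -> (!p1 || p2)): β-rule — branch into !((p2 || p1) || (p1 == p1))  //  (!p1 || p2).
      branch 1.1 (add !((p2 || p1) || (p1 == p1))):
        !((p2 || p1) || (p1 == p1)): α-rule — add !(p2 || p1), !(p1 == p1).
        !(p2 || p1): α-rule — add !p2, !p1.
        !(p1 == p1): β-rule — branch into p1, !p1  //  !p1, p1.
          branch 1.1.1 (add p1, !p1):
            × closes — contains both p1 and !p1.
          branch 1.1.2 (add !p1, p1):
            × closes — contains both p1 and !p1.
      branch 1.2 (add (!p1 || p2)):
        (!p1 || p2): β-rule — branch into !p1  //  p2.
          branch 1.2.1 (add !p1):
            ○ open, literals {p1=0, p3=0, p5=1}.
          branch 1.2.2 (add p2):
            ○ open, literals {p1=0, p2=1, p3=0, p5=1}.
  branch 2 (add !!p4):
    (((p2 || p1) || (p1 == p1)) -> (!p1 || p2)): β-rule — branch into !((p2 || p1) || (p1 == p1))  //  (!p1 || p2).
      branch 2.1 (add !((p2 || p1) || (p1 == p1))):
        !((p2 || p1) || (p1 == p1)): α-rule — add !(p2 || p1), !(p1 == p1).
        !(p2 || p1): α-rule — add !p2, !p1.
        !(p1 == p1): β-rule — branch into p1, !p1  //  !p1, p1.
          branch 2.1.1 (add p1, !p1):
            × closes — contains both p1 and !p1.
          branch 2.1.2 (add !p1, p1):
            × closes — contains both p1 and !p1.
      branch 2.2 (add (!p1 || p2)):
        (!p1 || p2): β-rule — branch into !p1  //  p2.
          branch 2.2.1 (add !p1):
            ○ open, literals {p1=0, p4=1}.
          branch 2.2.2 (add p2):
            ○ open, literals {p2=1, p4=1}.
4 branches closed, 4 open.
Each open branch fixes some atoms; the unmentioned ones are free. Counting distinct full assignments: branch {p1=0, p3=0, p5=1} (p4, p2) contributes 4 new; branch {p1=0, p2=1, p3=0, p5=1} (p4) contributes 0 new; branch {p1=0, p4=1} (p3, p5, p2) contributes 6 new; branch {p2=1, p4=1} (p3, p1, p5) contributes 4 new. Total: 14.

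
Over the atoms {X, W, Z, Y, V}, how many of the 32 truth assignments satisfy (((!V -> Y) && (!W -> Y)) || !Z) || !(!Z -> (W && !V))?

26

Initial set: {((((!V -> Y) && (!W -> Y)) || !Z) || !(!Z -> (W && !V)))}.
((((!V -> Y) && (!W -> Y)) || !Z) || !(!Z -> (W && !V))): β-rule — branch into (((!V -> Y) && (!W -> Y)) || !Z)  //  !(!Z -> (W && !V)).
  branch 1 (add (((!V -> Y) && (!W -> Y)) || !Z)):
    (((!V -> Y) && (!W -> Y)) || !Z): β-rule — branch into ((!V -> Y) && (!W -> Y))  //  !Z.
      branch 1.1 (add ((!V -> Y) && (!W -> Y))):
        ((!V -> Y) && (!W -> Y)): α-rule — add (!V -> Y), (!W -> Y).
        (!V -> Y): β-rule — branch into !!V  //  Y.
          branch 1.1.1 (add !!V):
            (!W -> Y): β-rule — branch into !!W  //  Y.
              branch 1.1.1.1 (add !!W):
                ○ open, literals {V=T, W=T}.
              branch 1.1.1.2 (add Y):
                ○ open, literals {V=T, Y=T}.
          branch 1.1.2 (add Y):
            (!W -> Y): β-rule — branch into !!W  //  Y.
              branch 1.1.2.1 (add !!W):
                ○ open, literals {W=T, Y=T}.
              branch 1.1.2.2 (add Y):
                ○ open, literals {Y=T}.
      branch 1.2 (add !Z):
        ○ open, literals {Z=F}.
  branch 2 (add !(!Z -> (W && !V))):
    !(!Z -> (W && !V)): α-rule — add !Z, !(W && !V).
    !(W && !V): β-rule — branch into !W  //  !!V.
      branch 2.1 (add !W):
        ○ open, literals {W=F, Z=F}.
      branch 2.2 (add !!V):
        ○ open, literals {V=T, Z=F}.
0 branches closed, 7 open.
Each open branch fixes some atoms; the unmentioned ones are free. Counting distinct full assignments: branch {V=T, W=T} (X, Z, Y) contributes 8 new; branch {V=T, Y=T} (X, W, Z) contributes 4 new; branch {W=T, Y=T} (X, Z, V) contributes 4 new; branch {Y=T} (X, W, Z, V) contributes 4 new; branch {Z=F} (X, W, Y, V) contributes 6 new; branch {W=F, Z=F} (X, Y, V) contributes 0 new; branch {V=T, Z=F} (X, W, Y) contributes 0 new. Total: 26.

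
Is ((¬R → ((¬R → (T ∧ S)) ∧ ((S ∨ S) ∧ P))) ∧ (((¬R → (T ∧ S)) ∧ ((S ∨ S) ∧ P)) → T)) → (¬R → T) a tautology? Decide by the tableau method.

Assume the negation and expand:
Initial set: {¬(((¬R → ((¬R → (T ∧ S)) ∧ ((S ∨ S) ∧ P))) ∧ (((¬R → (T ∧ S)) ∧ ((S ∨ S) ∧ P)) → T)) → (¬R → T))}.
¬(((¬R → ((¬R → (T ∧ S)) ∧ ((S ∨ S) ∧ P))) ∧ (((¬R → (T ∧ S)) ∧ ((S ∨ S) ∧ P)) → T)) → (¬R → T)): α-rule — add ((¬R → ((¬R → (T ∧ S)) ∧ ((S ∨ S) ∧ P))) ∧ (((¬R → (T ∧ S)) ∧ ((S ∨ S) ∧ P)) → T)), ¬(¬R → T).
((¬R → ((¬R → (T ∧ S)) ∧ ((S ∨ S) ∧ P))) ∧ (((¬R → (T ∧ S)) ∧ ((S ∨ S) ∧ P)) → T)): α-rule — add (¬R → ((¬R → (T ∧ S)) ∧ ((S ∨ S) ∧ P))), (((¬R → (T ∧ S)) ∧ ((S ∨ S) ∧ P)) → T).
¬(¬R → T): α-rule — add ¬R, ¬T.
(¬R → ((¬R → (T ∧ S)) ∧ ((S ∨ S) ∧ P))): β-rule — branch into ¬¬R  //  ((¬R → (T ∧ S)) ∧ ((S ∨ S) ∧ P)).
  branch 1 (add ¬¬R):
    × closes — contains both R and ¬R.
  branch 2 (add ((¬R → (T ∧ S)) ∧ ((S ∨ S) ∧ P))):
    ((¬R → (T ∧ S)) ∧ ((S ∨ S) ∧ P)): α-rule — add (¬R → (T ∧ S)), ((S ∨ S) ∧ P).
    ((S ∨ S) ∧ P): α-rule — add (S ∨ S), P.
    (((¬R → (T ∧ S)) ∧ ((S ∨ S) ∧ P)) → T): β-rule — branch into ¬((¬R → (T ∧ S)) ∧ ((S ∨ S) ∧ P))  //  T.
      branch 2.1 (add ¬((¬R → (T ∧ S)) ∧ ((S ∨ S) ∧ P))):
        (¬R → (T ∧ S)): β-rule — branch into ¬¬R  //  (T ∧ S).
          branch 2.1.1 (add ¬¬R):
            × closes — contains both R and ¬R.
          branch 2.1.2 (add (T ∧ S)):
            (T ∧ S): α-rule — add T, S.
            × closes — contains both T and ¬T.
      branch 2.2 (add T):
        × closes — contains both T and ¬T.
All 4 branches close.
Every branch closed, so the negation is unsatisfiable and the formula is valid.

Valid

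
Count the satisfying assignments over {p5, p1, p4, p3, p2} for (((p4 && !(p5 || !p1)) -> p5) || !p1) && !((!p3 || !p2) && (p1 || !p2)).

11

Initial set: {((((p4 && !(p5 || !p1)) -> p5) || !p1) && !((!p3 || !p2) && (p1 || !p2)))}.
((((p4 && !(p5 || !p1)) -> p5) || !p1) && !((!p3 || !p2) && (p1 || !p2))): α-rule — add (((p4 && !(p5 || !p1)) -> p5) || !p1), !((!p3 || !p2) && (p1 || !p2)).
(((p4 && !(p5 || !p1)) -> p5) || !p1): β-rule — branch into ((p4 && !(p5 || !p1)) -> p5)  //  !p1.
  branch 1 (add ((p4 && !(p5 || !p1)) -> p5)):
    !((!p3 || !p2) && (p1 || !p2)): β-rule — branch into !(!p3 || !p2)  //  !(p1 || !p2).
      branch 1.1 (add !(!p3 || !p2)):
        !(!p3 || !p2): α-rule — add !!p3, !!p2.
        ((p4 && !(p5 || !p1)) -> p5): β-rule — branch into !(p4 && !(p5 || !p1))  //  p5.
          branch 1.1.1 (add !(p4 && !(p5 || !p1))):
            !(p4 && !(p5 || !p1)): β-rule — branch into !p4  //  !!(p5 || !p1).
              branch 1.1.1.1 (add !p4):
                ○ open, literals {p2=1, p3=1, p4=0}.
              branch 1.1.1.2 (add !!(p5 || !p1)):
                !!(p5 || !p1): β-rule — branch into p5  //  !p1.
                  branch 1.1.1.2.1 (add p5):
                    ○ open, literals {p2=1, p3=1, p5=1}.
                  branch 1.1.1.2.2 (add !p1):
                    ○ open, literals {p1=0, p2=1, p3=1}.
          branch 1.1.2 (add p5):
            ○ open, literals {p2=1, p3=1, p5=1}.
      branch 1.2 (add !(p1 || !p2)):
        !(p1 || !p2): α-rule — add !p1, !!p2.
        ((p4 && !(p5 || !p1)) -> p5): β-rule — branch into !(p4 && !(p5 || !p1))  //  p5.
          branch 1.2.1 (add !(p4 && !(p5 || !p1))):
            !(p4 && !(p5 || !p1)): β-rule — branch into !p4  //  !!(p5 || !p1).
              branch 1.2.1.1 (add !p4):
                ○ open, literals {p1=0, p2=1, p4=0}.
              branch 1.2.1.2 (add !!(p5 || !p1)):
                !!(p5 || !p1): β-rule — branch into p5  //  !p1.
                  branch 1.2.1.2.1 (add p5):
                    ○ open, literals {p1=0, p2=1, p5=1}.
                  branch 1.2.1.2.2 (add !p1):
                    ○ open, literals {p1=0, p2=1}.
          branch 1.2.2 (add p5):
            ○ open, literals {p1=0, p2=1, p5=1}.
  branch 2 (add !p1):
    !((!p3 || !p2) && (p1 || !p2)): β-rule — branch into !(!p3 || !p2)  //  !(p1 || !p2).
      branch 2.1 (add !(!p3 || !p2)):
        !(!p3 || !p2): α-rule — add !!p3, !!p2.
        ○ open, literals {p1=0, p2=1, p3=1}.
      branch 2.2 (add !(p1 || !p2)):
        !(p1 || !p2): α-rule — add !p1, !!p2.
        ○ open, literals {p1=0, p2=1}.
0 branches closed, 10 open.
Each open branch fixes some atoms; the unmentioned ones are free. Counting distinct full assignments: branch {p2=1, p3=1, p4=0} (p5, p1) contributes 4 new; branch {p2=1, p3=1, p5=1} (p1, p4) contributes 2 new; branch {p1=0, p2=1, p3=1} (p5, p4) contributes 1 new; branch {p2=1, p3=1, p5=1} (p1, p4) contributes 0 new; branch {p1=0, p2=1, p4=0} (p5, p3) contributes 2 new; branch {p1=0, p2=1, p5=1} (p4, p3) contributes 1 new; branch {p1=0, p2=1} (p5, p4, p3) contributes 1 new; branch {p1=0, p2=1, p5=1} (p4, p3) contributes 0 new; branch {p1=0, p2=1, p3=1} (p5, p4) contributes 0 new; branch {p1=0, p2=1} (p5, p4, p3) contributes 0 new. Total: 11.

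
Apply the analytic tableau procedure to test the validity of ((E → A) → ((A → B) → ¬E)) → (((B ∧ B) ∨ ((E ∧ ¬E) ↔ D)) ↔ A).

Not valid

Assume the negation and expand:
Initial set: {¬(((E → A) → ((A → B) → ¬E)) → (((B ∧ B) ∨ ((E ∧ ¬E) ↔ D)) ↔ A))}.
¬(((E → A) → ((A → B) → ¬E)) → (((B ∧ B) ∨ ((E ∧ ¬E) ↔ D)) ↔ A)): α-rule — add ((E → A) → ((A → B) → ¬E)), ¬(((B ∧ B) ∨ ((E ∧ ¬E) ↔ D)) ↔ A).
((E → A) → ((A → B) → ¬E)): β-rule — branch into ¬(E → A)  //  ((A → B) → ¬E).
  branch 1 (add ¬(E → A)):
    ¬(E → A): α-rule — add E, ¬A.
    ¬(((B ∧ B) ∨ ((E ∧ ¬E) ↔ D)) ↔ A): β-rule — branch into ((B ∧ B) ∨ ((E ∧ ¬E) ↔ D)), ¬A  //  ¬((B ∧ B) ∨ ((E ∧ ¬E) ↔ D)), A.
      branch 1.1 (add ((B ∧ B) ∨ ((E ∧ ¬E) ↔ D)), ¬A):
        ((B ∧ B) ∨ ((E ∧ ¬E) ↔ D)): β-rule — branch into (B ∧ B)  //  ((E ∧ ¬E) ↔ D).
          branch 1.1.1 (add (B ∧ B)):
            (B ∧ B): α-rule — add B, B.
            ○ open, literals {A=0, B=1, E=1}.
          branch 1.1.2 (add ((E ∧ ¬E) ↔ D)):
            ((E ∧ ¬E) ↔ D): β-rule — branch into (E ∧ ¬E), D  //  ¬(E ∧ ¬E), ¬D.
              branch 1.1.2.1 (add (E ∧ ¬E), D):
                (E ∧ ¬E): α-rule — add E, ¬E.
                × closes — contains both E and ¬E.
              branch 1.1.2.2 (add ¬(E ∧ ¬E), ¬D):
                ¬(E ∧ ¬E): β-rule — branch into ¬E  //  ¬¬E.
                  branch 1.1.2.2.1 (add ¬E):
                    × closes — contains both E and ¬E.
                  branch 1.1.2.2.2 (add ¬¬E):
                    ○ open, literals {A=0, D=0, E=1}.
      branch 1.2 (add ¬((B ∧ B) ∨ ((E ∧ ¬E) ↔ D)), A):
        × closes — contains both A and ¬A.
  branch 2 (add ((A → B) → ¬E)):
    ¬(((B ∧ B) ∨ ((E ∧ ¬E) ↔ D)) ↔ A): β-rule — branch into ((B ∧ B) ∨ ((E ∧ ¬E) ↔ D)), ¬A  //  ¬((B ∧ B) ∨ ((E ∧ ¬E) ↔ D)), A.
      branch 2.1 (add ((B ∧ B) ∨ ((E ∧ ¬E) ↔ D)), ¬A):
        ((A → B) → ¬E): β-rule — branch into ¬(A → B)  //  ¬E.
          branch 2.1.1 (add ¬(A → B)):
            ¬(A → B): α-rule — add A, ¬B.
            × closes — contains both A and ¬A.
          branch 2.1.2 (add ¬E):
            ((B ∧ B) ∨ ((E ∧ ¬E) ↔ D)): β-rule — branch into (B ∧ B)  //  ((E ∧ ¬E) ↔ D).
              branch 2.1.2.1 (add (B ∧ B)):
                (B ∧ B): α-rule — add B, B.
                ○ open, literals {A=0, B=1, E=0}.
              branch 2.1.2.2 (add ((E ∧ ¬E) ↔ D)):
                ((E ∧ ¬E) ↔ D): β-rule — branch into (E ∧ ¬E), D  //  ¬(E ∧ ¬E), ¬D.
                  branch 2.1.2.2.1 (add (E ∧ ¬E), D):
                    (E ∧ ¬E): α-rule — add E, ¬E.
                    × closes — contains both E and ¬E.
                  branch 2.1.2.2.2 (add ¬(E ∧ ¬E), ¬D):
                    ¬(E ∧ ¬E): β-rule — branch into ¬E  //  ¬¬E.
                      branch 2.1.2.2.2.1 (add ¬E):
                        ○ open, literals {A=0, D=0, E=0}.
                      branch 2.1.2.2.2.2 (add ¬¬E):
                        × closes — contains both E and ¬E.
      branch 2.2 (add ¬((B ∧ B) ∨ ((E ∧ ¬E) ↔ D)), A):
        ¬((B ∧ B) ∨ ((E ∧ ¬E) ↔ D)): α-rule — add ¬(B ∧ B), ¬((E ∧ ¬E) ↔ D).
        ((A → B) → ¬E): β-rule — branch into ¬(A → B)  //  ¬E.
          branch 2.2.1 (add ¬(A → B)):
            ¬(A → B): α-rule — add A, ¬B.
            ¬(B ∧ B): β-rule — branch into ¬B  //  ¬B.
              branch 2.2.1.1 (add ¬B):
                ¬((E ∧ ¬E) ↔ D): β-rule — branch into (E ∧ ¬E), ¬D  //  ¬(E ∧ ¬E), D.
                  branch 2.2.1.1.1 (add (E ∧ ¬E), ¬D):
                    (E ∧ ¬E): α-rule — add E, ¬E.
                    × closes — contains both E and ¬E.
                  branch 2.2.1.1.2 (add ¬(E ∧ ¬E), D):
                    ¬(E ∧ ¬E): β-rule — branch into ¬E  //  ¬¬E.
                      branch 2.2.1.1.2.1 (add ¬E):
                        ○ open, literals {A=1, B=0, D=1, E=0}.
                      branch 2.2.1.1.2.2 (add ¬¬E):
                        ○ open, literals {A=1, B=0, D=1, E=1}.
              branch 2.2.1.2 (add ¬B):
                ¬((E ∧ ¬E) ↔ D): β-rule — branch into (E ∧ ¬E), ¬D  //  ¬(E ∧ ¬E), D.
                  branch 2.2.1.2.1 (add (E ∧ ¬E), ¬D):
                    (E ∧ ¬E): α-rule — add E, ¬E.
                    × closes — contains both E and ¬E.
                  branch 2.2.1.2.2 (add ¬(E ∧ ¬E), D):
                    ¬(E ∧ ¬E): β-rule — branch into ¬E  //  ¬¬E.
                      branch 2.2.1.2.2.1 (add ¬E):
                        ○ open, literals {A=1, B=0, D=1, E=0}.
                      branch 2.2.1.2.2.2 (add ¬¬E):
                        ○ open, literals {A=1, B=0, D=1, E=1}.
          branch 2.2.2 (add ¬E):
            ¬(B ∧ B): β-rule — branch into ¬B  //  ¬B.
              branch 2.2.2.1 (add ¬B):
                ¬((E ∧ ¬E) ↔ D): β-rule — branch into (E ∧ ¬E), ¬D  //  ¬(E ∧ ¬E), D.
                  branch 2.2.2.1.1 (add (E ∧ ¬E), ¬D):
                    (E ∧ ¬E): α-rule — add E, ¬E.
                    × closes — contains both E and ¬E.
                  branch 2.2.2.1.2 (add ¬(E ∧ ¬E), D):
                    ¬(E ∧ ¬E): β-rule — branch into ¬E  //  ¬¬E.
                      branch 2.2.2.1.2.1 (add ¬E):
                        ○ open, literals {A=1, B=0, D=1, E=0}.
                      branch 2.2.2.1.2.2 (add ¬¬E):
                        × closes — contains both E and ¬E.
              branch 2.2.2.2 (add ¬B):
                ¬((E ∧ ¬E) ↔ D): β-rule — branch into (E ∧ ¬E), ¬D  //  ¬(E ∧ ¬E), D.
                  branch 2.2.2.2.1 (add (E ∧ ¬E), ¬D):
                    (E ∧ ¬E): α-rule — add E, ¬E.
                    × closes — contains both E and ¬E.
                  branch 2.2.2.2.2 (add ¬(E ∧ ¬E), D):
                    ¬(E ∧ ¬E): β-rule — branch into ¬E  //  ¬¬E.
                      branch 2.2.2.2.2.1 (add ¬E):
                        ○ open, literals {A=1, B=0, D=1, E=0}.
                      branch 2.2.2.2.2.2 (add ¬¬E):
                        × closes — contains both E and ¬E.
12 branches closed, 10 open.
An open branch gives a countermodel: A=0, B=1, E=1 (unmentioned atoms arbitrary); under it the original formula is false.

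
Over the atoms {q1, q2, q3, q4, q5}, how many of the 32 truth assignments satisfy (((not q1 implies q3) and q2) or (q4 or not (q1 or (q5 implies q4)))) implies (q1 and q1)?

19

Initial set: {((((not q1 implies q3) and q2) or (q4 or not (q1 or (q5 implies q4)))) implies (q1 and q1))}.
((((not q1 implies q3) and q2) or (q4 or not (q1 or (q5 implies q4)))) implies (q1 and q1)): β-rule — branch into not (((not q1 implies q3) and q2) or (q4 or not (q1 or (q5 implies q4))))  //  (q1 and q1).
  branch 1 (add not (((not q1 implies q3) and q2) or (q4 or not (q1 or (q5 implies q4))))):
    not (((not q1 implies q3) and q2) or (q4 or not (q1 or (q5 implies q4)))): α-rule — add not ((not q1 implies q3) and q2), not (q4 or not (q1 or (q5 implies q4))).
    not (q4 or not (q1 or (q5 implies q4))): α-rule — add not q4, not not (q1 or (q5 implies q4)).
    not ((not q1 implies q3) and q2): β-rule — branch into not (not q1 implies q3)  //  not q2.
      branch 1.1 (add not (not q1 implies q3)):
        not (not q1 implies q3): α-rule — add not q1, not q3.
        not not (q1 or (q5 implies q4)): β-rule — branch into q1  //  (q5 implies q4).
          branch 1.1.1 (add q1):
            × closes — contains both q1 and not q1.
          branch 1.1.2 (add (q5 implies q4)):
            (q5 implies q4): β-rule — branch into not q5  //  q4.
              branch 1.1.2.1 (add not q5):
                ○ open, literals {q1=F, q3=F, q4=F, q5=F}.
              branch 1.1.2.2 (add q4):
                × closes — contains both q4 and not q4.
      branch 1.2 (add not q2):
        not not (q1 or (q5 implies q4)): β-rule — branch into q1  //  (q5 implies q4).
          branch 1.2.1 (add q1):
            ○ open, literals {q1=T, q2=F, q4=F}.
          branch 1.2.2 (add (q5 implies q4)):
            (q5 implies q4): β-rule — branch into not q5  //  q4.
              branch 1.2.2.1 (add not q5):
                ○ open, literals {q2=F, q4=F, q5=F}.
              branch 1.2.2.2 (add q4):
                × closes — contains both q4 and not q4.
  branch 2 (add (q1 and q1)):
    (q1 and q1): α-rule — add q1, q1.
    ○ open, literals {q1=T}.
3 branches closed, 4 open.
Each open branch fixes some atoms; the unmentioned ones are free. Counting distinct full assignments: branch {q1=F, q3=F, q4=F, q5=F} (q2) contributes 2 new; branch {q1=T, q2=F, q4=F} (q3, q5) contributes 4 new; branch {q2=F, q4=F, q5=F} (q1, q3) contributes 1 new; branch {q1=T} (q2, q3, q4, q5) contributes 12 new. Total: 19.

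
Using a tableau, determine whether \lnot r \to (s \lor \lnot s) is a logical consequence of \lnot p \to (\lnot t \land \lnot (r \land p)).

Initial set: {(\lnot p \to (\lnot t \land \lnot (r \land p))); \lnot (\lnot r \to (s \lor \lnot s))}.
\lnot (\lnot r \to (s \lor \lnot s)): α-rule — add \lnot r, \lnot (s \lor \lnot s).
\lnot (s \lor \lnot s): α-rule — add \lnot s, \lnot \lnot s.
× closes — contains both s and \lnot s.
All 1 branch closes.
Every branch closed, so the premises entail the conclusion.

Yes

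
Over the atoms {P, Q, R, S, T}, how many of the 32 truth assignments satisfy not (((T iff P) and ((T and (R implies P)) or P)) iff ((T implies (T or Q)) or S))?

Initial set: {not (((T iff P) and ((T and (R implies P)) or P)) iff ((T implies (T or Q)) or S))}.
not (((T iff P) and ((T and (R implies P)) or P)) iff ((T implies (T or Q)) or S)): β-rule — branch into ((T iff P) and ((T and (R implies P)) or P)), not ((T implies (T or Q)) or S)  //  not ((T iff P) and ((T and (R implies P)) or P)), ((T implies (T or Q)) or S).
  branch 1 (add ((T iff P) and ((T and (R implies P)) or P)), not ((T implies (T or Q)) or S)):
    ((T iff P) and ((T and (R implies P)) or P)): α-rule — add (T iff P), ((T and (R implies P)) or P).
    not ((T implies (T or Q)) or S): α-rule — add not (T implies (T or Q)), not S.
    not (T implies (T or Q)): α-rule — add T, not (T or Q).
    not (T or Q): α-rule — add not T, not Q.
    × closes — contains both T and not T.
  branch 2 (add not ((T iff P) and ((T and (R implies P)) or P)), ((T implies (T or Q)) or S)):
    not ((T iff P) and ((T and (R implies P)) or P)): β-rule — branch into not (T iff P)  //  not ((T and (R implies P)) or P).
      branch 2.1 (add not (T iff P)):
        ((T implies (T or Q)) or S): β-rule — branch into (T implies (T or Q))  //  S.
          branch 2.1.1 (add (T implies (T or Q))):
            not (T iff P): β-rule — branch into T, not P  //  not T, P.
              branch 2.1.1.1 (add T, not P):
                (T implies (T or Q)): β-rule — branch into not T  //  (T or Q).
                  branch 2.1.1.1.1 (add not T):
                    × closes — contains both T and not T.
                  branch 2.1.1.1.2 (add (T or Q)):
                    (T or Q): β-rule — branch into T  //  Q.
                      branch 2.1.1.1.2.1 (add T):
                        ○ open, literals {P=F, T=T}.
                      branch 2.1.1.1.2.2 (add Q):
                        ○ open, literals {P=F, Q=T, T=T}.
              branch 2.1.1.2 (add not T, P):
                (T implies (T or Q)): β-rule — branch into not T  //  (T or Q).
                  branch 2.1.1.2.1 (add not T):
                    ○ open, literals {P=T, T=F}.
                  branch 2.1.1.2.2 (add (T or Q)):
                    (T or Q): β-rule — branch into T  //  Q.
                      branch 2.1.1.2.2.1 (add T):
                        × closes — contains both T and not T.
                      branch 2.1.1.2.2.2 (add Q):
                        ○ open, literals {P=T, Q=T, T=F}.
          branch 2.1.2 (add S):
            not (T iff P): β-rule — branch into T, not P  //  not T, P.
              branch 2.1.2.1 (add T, not P):
                ○ open, literals {P=F, S=T, T=T}.
              branch 2.1.2.2 (add not T, P):
                ○ open, literals {P=T, S=T, T=F}.
      branch 2.2 (add not ((T and (R implies P)) or P)):
        not ((T and (R implies P)) or P): α-rule — add not (T and (R implies P)), not P.
        ((T implies (T or Q)) or S): β-rule — branch into (T implies (T or Q))  //  S.
          branch 2.2.1 (add (T implies (T or Q))):
            not (T and (R implies P)): β-rule — branch into not T  //  not (R implies P).
              branch 2.2.1.1 (add not T):
                (T implies (T or Q)): β-rule — branch into not T  //  (T or Q).
                  branch 2.2.1.1.1 (add not T):
                    ○ open, literals {P=F, T=F}.
                  branch 2.2.1.1.2 (add (T or Q)):
                    (T or Q): β-rule — branch into T  //  Q.
                      branch 2.2.1.1.2.1 (add T):
                        × closes — contains both T and not T.
                      branch 2.2.1.1.2.2 (add Q):
                        ○ open, literals {P=F, Q=T, T=F}.
              branch 2.2.1.2 (add not (R implies P)):
                not (R implies P): α-rule — add R, not P.
                (T implies (T or Q)): β-rule — branch into not T  //  (T or Q).
                  branch 2.2.1.2.1 (add not T):
                    ○ open, literals {P=F, R=T, T=F}.
                  branch 2.2.1.2.2 (add (T or Q)):
                    (T or Q): β-rule — branch into T  //  Q.
                      branch 2.2.1.2.2.1 (add T):
                        ○ open, literals {P=F, R=T, T=T}.
                      branch 2.2.1.2.2.2 (add Q):
                        ○ open, literals {P=F, Q=T, R=T}.
          branch 2.2.2 (add S):
            not (T and (R implies P)): β-rule — branch into not T  //  not (R implies P).
              branch 2.2.2.1 (add not T):
                ○ open, literals {P=F, S=T, T=F}.
              branch 2.2.2.2 (add not (R implies P)):
                not (R implies P): α-rule — add R, not P.
                ○ open, literals {P=F, R=T, S=T}.
4 branches closed, 13 open.
Each open branch fixes some atoms; the unmentioned ones are free. Counting distinct full assignments: branch {P=F, T=T} (Q, R, S) contributes 8 new; branch {P=F, Q=T, T=T} (R, S) contributes 0 new; branch {P=T, T=F} (Q, R, S) contributes 8 new; branch {P=T, Q=T, T=F} (R, S) contributes 0 new; branch {P=F, S=T, T=T} (Q, R) contributes 0 new; branch {P=T, S=T, T=F} (Q, R) contributes 0 new; branch {P=F, T=F} (Q, R, S) contributes 8 new; branch {P=F, Q=T, T=F} (R, S) contributes 0 new; branch {P=F, R=T, T=F} (Q, S) contributes 0 new; branch {P=F, R=T, T=T} (Q, S) contributes 0 new; branch {P=F, Q=T, R=T} (S, T) contributes 0 new; branch {P=F, S=T, T=F} (Q, R) contributes 0 new; branch {P=F, R=T, S=T} (Q, T) contributes 0 new. Total: 24.

24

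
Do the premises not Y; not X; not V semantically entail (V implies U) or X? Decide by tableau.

Yes

Initial set: {T not Y; T not X; T not V; F ((V implies U) or X)}.
F ((V implies U) or X): α-rule — add F (V implies U), F X.
F (V implies U): α-rule — add T V, F U.
× closes — contains both V and not V.
All 1 branch closes.
Every branch closed, so the premises entail the conclusion.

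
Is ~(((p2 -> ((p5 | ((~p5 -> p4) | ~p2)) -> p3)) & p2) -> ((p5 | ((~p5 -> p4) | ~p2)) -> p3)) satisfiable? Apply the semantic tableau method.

Initial set: {~(((p2 -> ((p5 | ((~p5 -> p4) | ~p2)) -> p3)) & p2) -> ((p5 | ((~p5 -> p4) | ~p2)) -> p3))}.
~(((p2 -> ((p5 | ((~p5 -> p4) | ~p2)) -> p3)) & p2) -> ((p5 | ((~p5 -> p4) | ~p2)) -> p3)): α-rule — add ((p2 -> ((p5 | ((~p5 -> p4) | ~p2)) -> p3)) & p2), ~((p5 | ((~p5 -> p4) | ~p2)) -> p3).
((p2 -> ((p5 | ((~p5 -> p4) | ~p2)) -> p3)) & p2): α-rule — add (p2 -> ((p5 | ((~p5 -> p4) | ~p2)) -> p3)), p2.
~((p5 | ((~p5 -> p4) | ~p2)) -> p3): α-rule — add (p5 | ((~p5 -> p4) | ~p2)), ~p3.
(p2 -> ((p5 | ((~p5 -> p4) | ~p2)) -> p3)): β-rule — branch into ~p2  //  ((p5 | ((~p5 -> p4) | ~p2)) -> p3).
  branch 1 (add ~p2):
    × closes — contains both p2 and ~p2.
  branch 2 (add ((p5 | ((~p5 -> p4) | ~p2)) -> p3)):
    (p5 | ((~p5 -> p4) | ~p2)): β-rule — branch into p5  //  ((~p5 -> p4) | ~p2).
      branch 2.1 (add p5):
        ((p5 | ((~p5 -> p4) | ~p2)) -> p3): β-rule — branch into ~(p5 | ((~p5 -> p4) | ~p2))  //  p3.
          branch 2.1.1 (add ~(p5 | ((~p5 -> p4) | ~p2))):
            ~(p5 | ((~p5 -> p4) | ~p2)): α-rule — add ~p5, ~((~p5 -> p4) | ~p2).
            × closes — contains both p5 and ~p5.
          branch 2.1.2 (add p3):
            × closes — contains both p3 and ~p3.
      branch 2.2 (add ((~p5 -> p4) | ~p2)):
        ((p5 | ((~p5 -> p4) | ~p2)) -> p3): β-rule — branch into ~(p5 | ((~p5 -> p4) | ~p2))  //  p3.
          branch 2.2.1 (add ~(p5 | ((~p5 -> p4) | ~p2))):
            ~(p5 | ((~p5 -> p4) | ~p2)): α-rule — add ~p5, ~((~p5 -> p4) | ~p2).
            ~((~p5 -> p4) | ~p2): α-rule — add ~(~p5 -> p4), ~~p2.
            ~(~p5 -> p4): α-rule — add ~p5, ~p4.
            ((~p5 -> p4) | ~p2): β-rule — branch into (~p5 -> p4)  //  ~p2.
              branch 2.2.1.1 (add (~p5 -> p4)):
                (~p5 -> p4): β-rule — branch into ~~p5  //  p4.
                  branch 2.2.1.1.1 (add ~~p5):
                    × closes — contains both p5 and ~p5.
                  branch 2.2.1.1.2 (add p4):
                    × closes — contains both p4 and ~p4.
              branch 2.2.1.2 (add ~p2):
                × closes — contains both p2 and ~p2.
          branch 2.2.2 (add p3):
            × closes — contains both p3 and ~p3.
All 7 branches close.
Every branch closed; the formula is unsatisfiable.

Unsatisfiable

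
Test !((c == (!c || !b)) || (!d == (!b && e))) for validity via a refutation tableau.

Assume the negation and expand:
Initial set: {!!((c == (!c || !b)) || (!d == (!b && e)))}.
!!((c == (!c || !b)) || (!d == (!b && e))): β-rule — branch into (c == (!c || !b))  //  (!d == (!b && e)).
  branch 1 (add (c == (!c || !b))):
    (c == (!c || !b)): β-rule — branch into c, (!c || !b)  //  !c, !(!c || !b).
      branch 1.1 (add c, (!c || !b)):
        (!c || !b): β-rule — branch into !c  //  !b.
          branch 1.1.1 (add !c):
            × closes — contains both c and !c.
          branch 1.1.2 (add !b):
            ○ open, literals {b=F, c=T}.
      branch 1.2 (add !c, !(!c || !b)):
        !(!c || !b): α-rule — add !!c, !!b.
        × closes — contains both c and !c.
  branch 2 (add (!d == (!b && e))):
    (!d == (!b && e)): β-rule — branch into !d, (!b && e)  //  !!d, !(!b && e).
      branch 2.1 (add !d, (!b && e)):
        (!b && e): α-rule — add !b, e.
        ○ open, literals {b=F, d=F, e=T}.
      branch 2.2 (add !!d, !(!b && e)):
        !(!b && e): β-rule — branch into !!b  //  !e.
          branch 2.2.1 (add !!b):
            ○ open, literals {b=T, d=T}.
          branch 2.2.2 (add !e):
            ○ open, literals {d=T, e=F}.
2 branches closed, 4 open.
An open branch gives a countermodel: b=F, c=T (unmentioned atoms arbitrary); under it the original formula is false.

Not valid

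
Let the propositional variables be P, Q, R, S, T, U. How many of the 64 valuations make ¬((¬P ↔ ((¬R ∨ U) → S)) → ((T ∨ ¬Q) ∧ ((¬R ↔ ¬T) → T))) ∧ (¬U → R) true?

Initial set: {T (¬((¬P ↔ ((¬R ∨ U) → S)) → ((T ∨ ¬Q) ∧ ((¬R ↔ ¬T) → T))) ∧ (¬U → R))}.
T (¬((¬P ↔ ((¬R ∨ U) → S)) → ((T ∨ ¬Q) ∧ ((¬R ↔ ¬T) → T))) ∧ (¬U → R)): α-rule — add T ¬((¬P ↔ ((¬R ∨ U) → S)) → ((T ∨ ¬Q) ∧ ((¬R ↔ ¬T) → T))), T (¬U → R).
T ¬((¬P ↔ ((¬R ∨ U) → S)) → ((T ∨ ¬Q) ∧ ((¬R ↔ ¬T) → T))): α-rule — add T (¬P ↔ ((¬R ∨ U) → S)), F ((T ∨ ¬Q) ∧ ((¬R ↔ ¬T) → T)).
T (¬U → R): β-rule — branch into F ¬U  //  T R.
  branch 1 (add F ¬U):
    T (¬P ↔ ((¬R ∨ U) → S)): β-rule — branch into T ¬P, T ((¬R ∨ U) → S)  //  F ¬P, F ((¬R ∨ U) → S).
      branch 1.1 (add T ¬P, T ((¬R ∨ U) → S)):
        F ((T ∨ ¬Q) ∧ ((¬R ↔ ¬T) → T)): β-rule — branch into F (T ∨ ¬Q)  //  F ((¬R ↔ ¬T) → T).
          branch 1.1.1 (add F (T ∨ ¬Q)):
            F (T ∨ ¬Q): α-rule — add F T, F ¬Q.
            T ((¬R ∨ U) → S): β-rule — branch into F (¬R ∨ U)  //  T S.
              branch 1.1.1.1 (add F (¬R ∨ U)):
                F (¬R ∨ U): α-rule — add F ¬R, F U.
                × closes — contains both U and ¬U.
              branch 1.1.1.2 (add T S):
                ○ open, literals {P=F, Q=T, S=T, T=F, U=T}.
          branch 1.1.2 (add F ((¬R ↔ ¬T) → T)):
            F ((¬R ↔ ¬T) → T): α-rule — add T (¬R ↔ ¬T), F T.
            T ((¬R ∨ U) → S): β-rule — branch into F (¬R ∨ U)  //  T S.
              branch 1.1.2.1 (add F (¬R ∨ U)):
                F (¬R ∨ U): α-rule — add F ¬R, F U.
                × closes — contains both U and ¬U.
              branch 1.1.2.2 (add T S):
                T (¬R ↔ ¬T): β-rule — branch into T ¬R, T ¬T  //  F ¬R, F ¬T.
                  branch 1.1.2.2.1 (add T ¬R, T ¬T):
                    ○ open, literals {P=F, R=F, S=T, T=F, U=T}.
                  branch 1.1.2.2.2 (add F ¬R, F ¬T):
                    × closes — contains both T and ¬T.
      branch 1.2 (add F ¬P, F ((¬R ∨ U) → S)):
        F ((¬R ∨ U) → S): α-rule — add T (¬R ∨ U), F S.
        F ((T ∨ ¬Q) ∧ ((¬R ↔ ¬T) → T)): β-rule — branch into F (T ∨ ¬Q)  //  F ((¬R ↔ ¬T) → T).
          branch 1.2.1 (add F (T ∨ ¬Q)):
            F (T ∨ ¬Q): α-rule — add F T, F ¬Q.
            T (¬R ∨ U): β-rule — branch into T ¬R  //  T U.
              branch 1.2.1.1 (add T ¬R):
                ○ open, literals {P=T, Q=T, R=F, S=F, T=F, U=T}.
              branch 1.2.1.2 (add T U):
                ○ open, literals {P=T, Q=T, S=F, T=F, U=T}.
          branch 1.2.2 (add F ((¬R ↔ ¬T) → T)):
            F ((¬R ↔ ¬T) → T): α-rule — add T (¬R ↔ ¬T), F T.
            T (¬R ∨ U): β-rule — branch into T ¬R  //  T U.
              branch 1.2.2.1 (add T ¬R):
                T (¬R ↔ ¬T): β-rule — branch into T ¬R, T ¬T  //  F ¬R, F ¬T.
                  branch 1.2.2.1.1 (add T ¬R, T ¬T):
                    ○ open, literals {P=T, R=F, S=F, T=F, U=T}.
                  branch 1.2.2.1.2 (add F ¬R, F ¬T):
                    × closes — contains both R and ¬R.
              branch 1.2.2.2 (add T U):
                T (¬R ↔ ¬T): β-rule — branch into T ¬R, T ¬T  //  F ¬R, F ¬T.
                  branch 1.2.2.2.1 (add T ¬R, T ¬T):
                    ○ open, literals {P=T, R=F, S=F, T=F, U=T}.
                  branch 1.2.2.2.2 (add F ¬R, F ¬T):
                    × closes — contains both T and ¬T.
  branch 2 (add T R):
    T (¬P ↔ ((¬R ∨ U) → S)): β-rule — branch into T ¬P, T ((¬R ∨ U) → S)  //  F ¬P, F ((¬R ∨ U) → S).
      branch 2.1 (add T ¬P, T ((¬R ∨ U) → S)):
        F ((T ∨ ¬Q) ∧ ((¬R ↔ ¬T) → T)): β-rule — branch into F (T ∨ ¬Q)  //  F ((¬R ↔ ¬T) → T).
          branch 2.1.1 (add F (T ∨ ¬Q)):
            F (T ∨ ¬Q): α-rule — add F T, F ¬Q.
            T ((¬R ∨ U) → S): β-rule — branch into F (¬R ∨ U)  //  T S.
              branch 2.1.1.1 (add F (¬R ∨ U)):
                F (¬R ∨ U): α-rule — add F ¬R, F U.
                ○ open, literals {P=F, Q=T, R=T, T=F, U=F}.
              branch 2.1.1.2 (add T S):
                ○ open, literals {P=F, Q=T, R=T, S=T, T=F}.
          branch 2.1.2 (add F ((¬R ↔ ¬T) → T)):
            F ((¬R ↔ ¬T) → T): α-rule — add T (¬R ↔ ¬T), F T.
            T ((¬R ∨ U) → S): β-rule — branch into F (¬R ∨ U)  //  T S.
              branch 2.1.2.1 (add F (¬R ∨ U)):
                F (¬R ∨ U): α-rule — add F ¬R, F U.
                T (¬R ↔ ¬T): β-rule — branch into T ¬R, T ¬T  //  F ¬R, F ¬T.
                  branch 2.1.2.1.1 (add T ¬R, T ¬T):
                    × closes — contains both R and ¬R.
                  branch 2.1.2.1.2 (add F ¬R, F ¬T):
                    × closes — contains both T and ¬T.
              branch 2.1.2.2 (add T S):
                T (¬R ↔ ¬T): β-rule — branch into T ¬R, T ¬T  //  F ¬R, F ¬T.
                  branch 2.1.2.2.1 (add T ¬R, T ¬T):
                    × closes — contains both R and ¬R.
                  branch 2.1.2.2.2 (add F ¬R, F ¬T):
                    × closes — contains both T and ¬T.
      branch 2.2 (add F ¬P, F ((¬R ∨ U) → S)):
        F ((¬R ∨ U) → S): α-rule — add T (¬R ∨ U), F S.
        F ((T ∨ ¬Q) ∧ ((¬R ↔ ¬T) → T)): β-rule — branch into F (T ∨ ¬Q)  //  F ((¬R ↔ ¬T) → T).
          branch 2.2.1 (add F (T ∨ ¬Q)):
            F (T ∨ ¬Q): α-rule — add F T, F ¬Q.
            T (¬R ∨ U): β-rule — branch into T ¬R  //  T U.
              branch 2.2.1.1 (add T ¬R):
                × closes — contains both R and ¬R.
              branch 2.2.1.2 (add T U):
                ○ open, literals {P=T, Q=T, R=T, S=F, T=F, U=T}.
          branch 2.2.2 (add F ((¬R ↔ ¬T) → T)):
            F ((¬R ↔ ¬T) → T): α-rule — add T (¬R ↔ ¬T), F T.
            T (¬R ∨ U): β-rule — branch into T ¬R  //  T U.
              branch 2.2.2.1 (add T ¬R):
                × closes — contains both R and ¬R.
              branch 2.2.2.2 (add T U):
                T (¬R ↔ ¬T): β-rule — branch into T ¬R, T ¬T  //  F ¬R, F ¬T.
                  branch 2.2.2.2.1 (add T ¬R, T ¬T):
                    × closes — contains both R and ¬R.
                  branch 2.2.2.2.2 (add F ¬R, F ¬T):
                    × closes — contains both T and ¬T.
13 branches closed, 9 open.
Each open branch fixes some atoms; the unmentioned ones are free. Counting distinct full assignments: branch {P=F, Q=T, S=T, T=F, U=T} (R) contributes 2 new; branch {P=F, R=F, S=T, T=F, U=T} (Q) contributes 1 new; branch {P=T, Q=T, R=F, S=F, T=F, U=T} (none free) contributes 1 new; branch {P=T, Q=T, S=F, T=F, U=T} (R) contributes 1 new; branch {P=T, R=F, S=F, T=F, U=T} (Q) contributes 1 new; branch {P=T, R=F, S=F, T=F, U=T} (Q) contributes 0 new; branch {P=F, Q=T, R=T, T=F, U=F} (S) contributes 2 new; branch {P=F, Q=T, R=T, S=T, T=F} (U) contributes 0 new; branch {P=T, Q=T, R=T, S=F, T=F, U=T} (none free) contributes 0 new. Total: 8.

8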